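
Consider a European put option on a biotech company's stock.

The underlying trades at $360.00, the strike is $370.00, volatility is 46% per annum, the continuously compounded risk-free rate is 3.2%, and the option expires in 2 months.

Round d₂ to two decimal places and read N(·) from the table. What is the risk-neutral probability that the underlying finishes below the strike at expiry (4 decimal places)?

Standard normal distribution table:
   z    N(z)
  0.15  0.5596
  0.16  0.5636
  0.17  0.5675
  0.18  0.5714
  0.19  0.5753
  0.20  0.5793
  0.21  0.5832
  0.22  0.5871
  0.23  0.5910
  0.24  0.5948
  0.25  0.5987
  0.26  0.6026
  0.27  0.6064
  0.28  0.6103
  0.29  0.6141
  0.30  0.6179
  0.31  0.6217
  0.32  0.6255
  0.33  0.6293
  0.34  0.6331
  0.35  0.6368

0.5832

T = 0.1667;  σ√T = 0.1878
ln(S/K) + (r + σ²/2)T = ln(360/370) + (0.032 + 0.46²/2)·0.1667 = -0.0274 + 0.0230 = -0.0044
d₁ = -0.0044 / 0.1878 = -0.0236 ≈ -0.02
d₂ = d₁ − σ√T = -0.0236 − 0.1878 = -0.2114 ≈ -0.21
Risk-neutral Pr[S_T < K] = N(−d₂) = N(0.21) = 0.5832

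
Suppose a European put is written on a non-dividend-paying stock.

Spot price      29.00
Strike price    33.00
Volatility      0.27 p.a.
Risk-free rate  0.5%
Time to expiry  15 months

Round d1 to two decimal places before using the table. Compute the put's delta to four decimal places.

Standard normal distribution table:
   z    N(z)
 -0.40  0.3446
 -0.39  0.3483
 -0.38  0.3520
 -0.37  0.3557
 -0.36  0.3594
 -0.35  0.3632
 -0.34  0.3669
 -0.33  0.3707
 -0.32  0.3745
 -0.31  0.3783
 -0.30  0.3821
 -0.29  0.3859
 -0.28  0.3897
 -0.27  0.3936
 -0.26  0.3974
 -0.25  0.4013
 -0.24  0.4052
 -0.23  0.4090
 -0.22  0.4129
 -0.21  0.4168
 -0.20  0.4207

σ√T = 0.27·√1.25 = 0.3019
d₁ = [ln(29/33) + (0.005 + 0.27²/2)·1.25] / 0.3019 = [-0.1292 + 0.0518] / 0.3019 = -0.2564 → -0.26
N(d₁) = N(-0.26) = 0.3974
Δ_put = N(d₁) − 1 = 0.3974 − 1 = -0.6026

-0.6026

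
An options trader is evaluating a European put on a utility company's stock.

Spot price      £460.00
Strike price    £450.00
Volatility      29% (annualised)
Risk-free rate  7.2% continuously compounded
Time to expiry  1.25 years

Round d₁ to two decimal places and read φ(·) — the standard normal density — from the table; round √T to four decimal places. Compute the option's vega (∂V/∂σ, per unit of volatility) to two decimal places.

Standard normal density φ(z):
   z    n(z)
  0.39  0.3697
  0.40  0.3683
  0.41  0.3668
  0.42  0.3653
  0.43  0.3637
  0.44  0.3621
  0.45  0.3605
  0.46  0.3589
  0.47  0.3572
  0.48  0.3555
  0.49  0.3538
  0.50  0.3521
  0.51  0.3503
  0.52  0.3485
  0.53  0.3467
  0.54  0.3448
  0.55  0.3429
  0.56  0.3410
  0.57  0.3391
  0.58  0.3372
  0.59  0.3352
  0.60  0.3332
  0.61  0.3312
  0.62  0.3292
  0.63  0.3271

180.15

σ√T = 0.29·√1.25 = 0.3242
d₁ = [ln(460/450) + (0.072 + 0.29²/2)·1.25] / 0.3242 = [0.0220 + 0.1426] / 0.3242 = 0.5075 ⇒ 0.51
√T = √1.25 = 1.1180
φ(d₁) = φ(0.51) = 0.3503
vega = S·φ(d₁)·√T = 460·0.3503·1.1180 = 180.1523
(Vega is the same for a European call and put with the same parameters.)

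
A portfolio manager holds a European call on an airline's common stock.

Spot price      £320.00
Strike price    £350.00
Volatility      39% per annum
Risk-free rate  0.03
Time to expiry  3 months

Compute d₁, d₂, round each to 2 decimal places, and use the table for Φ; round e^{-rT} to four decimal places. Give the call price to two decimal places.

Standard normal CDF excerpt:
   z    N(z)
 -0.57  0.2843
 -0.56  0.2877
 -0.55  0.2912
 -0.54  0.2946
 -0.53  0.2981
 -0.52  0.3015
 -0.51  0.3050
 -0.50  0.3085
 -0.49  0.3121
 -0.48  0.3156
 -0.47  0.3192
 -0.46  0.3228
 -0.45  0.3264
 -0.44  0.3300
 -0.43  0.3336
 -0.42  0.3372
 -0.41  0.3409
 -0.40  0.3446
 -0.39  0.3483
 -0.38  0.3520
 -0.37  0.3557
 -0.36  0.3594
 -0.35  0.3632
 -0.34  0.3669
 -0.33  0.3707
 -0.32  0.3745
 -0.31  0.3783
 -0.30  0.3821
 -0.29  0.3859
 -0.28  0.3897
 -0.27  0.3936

σ√T = 0.39 × 0.5000 = 0.1950
d₁ = [ln(320/350) + (0.03 + 0.39²/2)·0.25] / 0.1950 = [-0.0896 + 0.0265] / 0.1950 = -0.3236 ≈ -0.32
d₂ = d₁ − σ√T = -0.3236 − 0.1950 = -0.5186 ≈ -0.52
exp(−rT) = exp(−0.03·0.25) = 0.9925
N(d₁) = N(-0.32) = 0.3745;  N(d₂) = N(-0.52) = 0.3015
C = 320·0.3745 − 350·0.9925·0.3015 = 119.8400 − 104.7336 = 15.1064

£15.11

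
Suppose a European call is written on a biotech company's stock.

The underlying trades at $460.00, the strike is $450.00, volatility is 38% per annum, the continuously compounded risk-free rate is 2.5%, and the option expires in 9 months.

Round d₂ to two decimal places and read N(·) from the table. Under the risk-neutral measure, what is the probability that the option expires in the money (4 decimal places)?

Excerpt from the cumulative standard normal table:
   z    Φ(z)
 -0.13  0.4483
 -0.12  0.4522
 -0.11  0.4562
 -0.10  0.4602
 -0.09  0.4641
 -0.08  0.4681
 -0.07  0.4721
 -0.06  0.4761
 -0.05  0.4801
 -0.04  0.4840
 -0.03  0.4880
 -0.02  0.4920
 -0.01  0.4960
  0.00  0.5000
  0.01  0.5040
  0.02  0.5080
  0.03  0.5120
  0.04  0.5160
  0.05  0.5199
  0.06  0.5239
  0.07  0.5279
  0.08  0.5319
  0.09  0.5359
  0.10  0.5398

σ√T = 0.38·√0.75 = 0.3291
ln(S/K) + (r + σ²/2)T = ln(460/450) + (0.025 + 0.38²/2)·0.75 = 0.0220 + 0.0729 = 0.0949
d₁ = 0.0949 / 0.3291 = 0.2883 which rounds to 0.29
d₂ = d₁ − σ√T = 0.2883 − 0.3291 = -0.0408 which rounds to -0.04
Risk-neutral Pr[S_T > K] = N(d₂) = N(-0.04) = 0.4840

0.4840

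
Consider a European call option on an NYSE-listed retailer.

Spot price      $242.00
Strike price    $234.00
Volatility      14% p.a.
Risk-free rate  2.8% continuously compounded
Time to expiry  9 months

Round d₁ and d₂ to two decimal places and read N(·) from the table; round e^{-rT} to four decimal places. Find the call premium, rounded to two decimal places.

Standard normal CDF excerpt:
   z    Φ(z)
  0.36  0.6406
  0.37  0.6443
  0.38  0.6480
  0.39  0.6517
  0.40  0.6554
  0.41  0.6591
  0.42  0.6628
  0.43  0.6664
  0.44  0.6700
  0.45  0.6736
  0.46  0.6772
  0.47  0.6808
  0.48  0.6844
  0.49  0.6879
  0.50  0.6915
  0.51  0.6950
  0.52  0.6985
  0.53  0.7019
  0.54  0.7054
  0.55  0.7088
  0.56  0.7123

$18.86

σ√T = 0.14 × 0.8660 = 0.1212
d₁ = [ln(242/234) + (0.028 + ½·0.14²)·0.75] / (σ√T) = (0.0336 + 0.0284) / 0.1212 = 0.5111 → 0.51
d₂ = 0.5111 − 0.1212 = 0.3898 → 0.39
exp(−rT) = exp(−0.028·0.75) = 0.9792
N(d₁) = N(0.51) = 0.6950;  N(d₂) = N(0.39) = 0.6517
C = 242·0.6950 − 234·0.9792·0.6517 = 168.1900 − 149.3258 = 18.8642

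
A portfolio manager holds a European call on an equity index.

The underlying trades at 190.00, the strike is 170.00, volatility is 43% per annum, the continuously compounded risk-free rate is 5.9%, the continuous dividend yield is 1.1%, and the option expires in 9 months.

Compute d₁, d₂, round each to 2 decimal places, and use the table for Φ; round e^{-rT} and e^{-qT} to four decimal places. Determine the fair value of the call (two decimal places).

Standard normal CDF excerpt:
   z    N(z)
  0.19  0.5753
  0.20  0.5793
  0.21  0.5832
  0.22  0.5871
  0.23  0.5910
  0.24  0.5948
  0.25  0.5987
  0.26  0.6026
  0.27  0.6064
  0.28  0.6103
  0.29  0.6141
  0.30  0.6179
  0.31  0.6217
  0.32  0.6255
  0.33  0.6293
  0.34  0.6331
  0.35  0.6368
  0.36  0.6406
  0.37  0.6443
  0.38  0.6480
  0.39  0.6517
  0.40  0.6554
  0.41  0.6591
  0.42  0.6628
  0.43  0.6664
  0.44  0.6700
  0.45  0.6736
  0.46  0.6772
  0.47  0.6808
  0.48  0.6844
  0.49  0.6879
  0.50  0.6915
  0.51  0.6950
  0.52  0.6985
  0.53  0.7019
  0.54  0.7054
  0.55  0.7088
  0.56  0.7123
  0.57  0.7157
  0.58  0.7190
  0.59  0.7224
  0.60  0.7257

40.64

T = 0.75;  σ√T = 0.3724
d₁ = [ln(190/170) + (0.059 − 0.011 + 0.43²/2)·0.75] / 0.3724 = [0.1112 + 0.1053] / 0.3724 = 0.5815 which rounds to 0.58
d₂ = d₁ − σ√T = 0.5815 − 0.3724 = 0.2092 which rounds to 0.21
exp(−qT) = exp(−0.011·0.75) = 0.9918;  exp(−rT) = exp(−0.059·0.75) = 0.9567
N(d₁) = N(0.58) = 0.7190;  N(d₂) = N(0.21) = 0.5832
C = 190·0.9918·0.7190 − 170·0.9567·0.5832 = 135.4898 − 94.8511 = 40.6387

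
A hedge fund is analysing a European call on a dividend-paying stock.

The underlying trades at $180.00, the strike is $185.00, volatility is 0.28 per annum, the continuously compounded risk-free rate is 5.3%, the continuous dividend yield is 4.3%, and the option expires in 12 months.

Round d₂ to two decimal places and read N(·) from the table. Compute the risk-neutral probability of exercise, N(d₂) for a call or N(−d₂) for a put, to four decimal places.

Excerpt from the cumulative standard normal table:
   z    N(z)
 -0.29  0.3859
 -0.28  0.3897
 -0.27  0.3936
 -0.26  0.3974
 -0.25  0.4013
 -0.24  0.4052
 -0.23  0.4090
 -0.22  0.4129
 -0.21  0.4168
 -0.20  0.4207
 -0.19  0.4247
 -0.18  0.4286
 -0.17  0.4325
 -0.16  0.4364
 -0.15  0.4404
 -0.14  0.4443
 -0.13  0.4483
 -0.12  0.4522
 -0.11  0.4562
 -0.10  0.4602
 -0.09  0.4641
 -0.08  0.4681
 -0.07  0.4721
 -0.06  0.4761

0.4207

T = 1;  σ√T = 0.2800
d₁ = [ln(180/185) + (0.053 − 0.043 + ½·0.28²)·1] / (σ√T) = (-0.0274 + 0.0492) / 0.2800 = 0.0779 ≈ 0.08
d₂ = 0.0779 − 0.2800 = -0.2021 ≈ -0.20
Pr(exercise) under Q = N(d₂) = 0.4207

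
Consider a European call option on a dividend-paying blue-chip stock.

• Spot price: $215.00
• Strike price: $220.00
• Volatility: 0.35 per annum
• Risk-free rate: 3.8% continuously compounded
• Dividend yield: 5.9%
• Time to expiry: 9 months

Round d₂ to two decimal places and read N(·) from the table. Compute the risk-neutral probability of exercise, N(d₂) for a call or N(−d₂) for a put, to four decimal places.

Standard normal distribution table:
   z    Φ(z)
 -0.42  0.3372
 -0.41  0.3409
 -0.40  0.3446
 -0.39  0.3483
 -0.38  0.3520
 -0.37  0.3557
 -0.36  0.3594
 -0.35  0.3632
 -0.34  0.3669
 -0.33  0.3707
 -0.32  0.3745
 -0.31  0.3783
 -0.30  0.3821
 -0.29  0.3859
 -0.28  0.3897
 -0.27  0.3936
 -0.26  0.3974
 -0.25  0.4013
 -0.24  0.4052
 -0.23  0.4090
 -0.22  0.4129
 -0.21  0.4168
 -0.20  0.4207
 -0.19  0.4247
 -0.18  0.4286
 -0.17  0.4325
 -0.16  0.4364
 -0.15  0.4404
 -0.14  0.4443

σ√T = 0.35 × 0.8660 = 0.3031
d₁ = [ln(215/220) + (0.038 − 0.059 + ½·0.35²)·0.75] / (σ√T) = (-0.0230 + 0.0302) / 0.3031 = 0.0237 ≈ 0.02
d₂ = 0.0237 − 0.3031 = -0.2794 ≈ -0.28
Pr(exercise) under Q = N(d₂) = 0.3897

0.3897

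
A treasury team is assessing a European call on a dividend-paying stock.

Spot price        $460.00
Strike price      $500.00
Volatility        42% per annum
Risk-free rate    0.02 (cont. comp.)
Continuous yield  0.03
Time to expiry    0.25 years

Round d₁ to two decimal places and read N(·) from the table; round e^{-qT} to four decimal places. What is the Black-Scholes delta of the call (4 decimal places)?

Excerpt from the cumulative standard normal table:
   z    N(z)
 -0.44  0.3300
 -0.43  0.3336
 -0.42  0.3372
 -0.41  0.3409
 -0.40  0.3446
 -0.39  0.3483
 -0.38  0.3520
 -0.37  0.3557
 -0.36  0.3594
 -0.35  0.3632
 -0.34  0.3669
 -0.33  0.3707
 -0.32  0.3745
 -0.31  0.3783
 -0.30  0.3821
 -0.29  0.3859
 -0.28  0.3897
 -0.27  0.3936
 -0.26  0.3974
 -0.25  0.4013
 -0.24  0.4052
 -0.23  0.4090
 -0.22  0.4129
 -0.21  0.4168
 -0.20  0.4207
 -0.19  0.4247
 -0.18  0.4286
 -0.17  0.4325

0.3792

T = 0.25;  σ√T = 0.2100
d₁ = [ln(460/500) + (0.02 − 0.03 + 0.42²/2)·0.25] / 0.2100 = [-0.0834 + 0.0195] / 0.2100 = -0.3040 → -0.30
N(d₁) = N(-0.30) = 0.3821
Δ_call = e^(−qT)·N(d₁) = 0.9925·0.3821 = 0.3792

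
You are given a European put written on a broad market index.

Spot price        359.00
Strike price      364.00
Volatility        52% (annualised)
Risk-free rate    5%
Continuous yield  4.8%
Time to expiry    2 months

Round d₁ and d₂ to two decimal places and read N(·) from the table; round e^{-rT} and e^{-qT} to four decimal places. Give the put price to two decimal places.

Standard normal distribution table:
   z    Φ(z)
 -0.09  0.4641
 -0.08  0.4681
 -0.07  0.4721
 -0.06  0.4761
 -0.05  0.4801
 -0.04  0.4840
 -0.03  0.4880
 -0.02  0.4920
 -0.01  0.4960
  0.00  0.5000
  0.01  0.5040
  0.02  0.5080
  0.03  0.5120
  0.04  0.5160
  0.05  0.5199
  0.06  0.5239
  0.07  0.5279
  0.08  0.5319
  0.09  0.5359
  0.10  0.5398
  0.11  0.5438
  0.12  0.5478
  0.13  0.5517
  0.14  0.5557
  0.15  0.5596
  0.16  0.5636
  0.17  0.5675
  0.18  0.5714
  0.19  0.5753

32.49

T = 0.1667;  σ√T = 0.2123
d₁ = [ln(359/364) + (0.05 − 0.048 + 0.52²/2)·0.1667] / 0.2123 = [-0.0138 + 0.0229] / 0.2123 = 0.0426 → 0.04
d₂ = d₁ − σ√T = 0.0426 − 0.2123 = -0.1697 → -0.17
e^(−qT) = e^(−0.048·0.1667) = 0.9920;  e^(−rT) = e^(−0.05·0.1667) = 0.9917
P = 364·0.9917·N(0.17) − 359·0.9920·N(-0.04) = 364·0.9917·0.5675 − 359·0.9920·0.4840 = 204.8555 − 172.3660 = 32.4895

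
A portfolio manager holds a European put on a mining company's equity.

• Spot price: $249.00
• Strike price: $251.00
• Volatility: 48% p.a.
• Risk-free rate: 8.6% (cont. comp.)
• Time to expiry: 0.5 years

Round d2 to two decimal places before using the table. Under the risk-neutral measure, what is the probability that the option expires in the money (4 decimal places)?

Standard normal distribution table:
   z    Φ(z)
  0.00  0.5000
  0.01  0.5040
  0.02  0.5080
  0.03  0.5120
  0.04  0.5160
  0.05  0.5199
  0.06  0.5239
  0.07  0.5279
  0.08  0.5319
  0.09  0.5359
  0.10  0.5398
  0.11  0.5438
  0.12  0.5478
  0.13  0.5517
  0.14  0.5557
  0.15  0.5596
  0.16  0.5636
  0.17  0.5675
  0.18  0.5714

σ√T = 0.48 × 0.7071 = 0.3394
ln(S/K) + (r + σ²/2)T = ln(249/251) + (0.086 + 0.48²/2)·0.5 = -0.0080 + 0.1006 = 0.0926
d₁ = 0.0926 / 0.3394 = 0.2728 ⇒ 0.27
d₂ = d₁ − σ√T = 0.2728 − 0.3394 = -0.0666 ⇒ -0.07
Pr(exercise) under Q = N(−d₂) = N(0.07) = 0.5279

0.5279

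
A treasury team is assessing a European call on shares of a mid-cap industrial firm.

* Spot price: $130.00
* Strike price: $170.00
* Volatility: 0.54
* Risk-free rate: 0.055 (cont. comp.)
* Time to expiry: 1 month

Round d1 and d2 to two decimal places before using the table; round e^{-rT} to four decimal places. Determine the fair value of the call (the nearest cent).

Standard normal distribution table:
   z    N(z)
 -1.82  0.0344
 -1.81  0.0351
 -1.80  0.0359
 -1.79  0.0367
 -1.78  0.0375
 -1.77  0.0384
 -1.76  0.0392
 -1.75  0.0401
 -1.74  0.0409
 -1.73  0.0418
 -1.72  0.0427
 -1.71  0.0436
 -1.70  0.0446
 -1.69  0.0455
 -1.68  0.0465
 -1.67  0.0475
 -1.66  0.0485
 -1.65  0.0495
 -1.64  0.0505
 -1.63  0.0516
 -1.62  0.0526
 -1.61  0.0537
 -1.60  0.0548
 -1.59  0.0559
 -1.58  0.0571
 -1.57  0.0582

σ√T = 0.54 × 0.2887 = 0.1559
d₁ = [ln(130/170) + (0.055 + 0.54²/2)·0.08333] / 0.1559 = [-0.2683 + 0.0167] / 0.1559 = -1.6136 which rounds to -1.61
d₂ = d₁ − σ√T = -1.6136 − 0.1559 = -1.7695 which rounds to -1.77
e^(−rT) = e^(−0.055·0.08333) = 0.9954
N(d₁) = N(-1.61) = 0.0537;  N(d₂) = N(-1.77) = 0.0384
C = 130·0.0537 − 170·0.9954·0.0384 = 6.9810 − 6.4980 = 0.4830

$0.48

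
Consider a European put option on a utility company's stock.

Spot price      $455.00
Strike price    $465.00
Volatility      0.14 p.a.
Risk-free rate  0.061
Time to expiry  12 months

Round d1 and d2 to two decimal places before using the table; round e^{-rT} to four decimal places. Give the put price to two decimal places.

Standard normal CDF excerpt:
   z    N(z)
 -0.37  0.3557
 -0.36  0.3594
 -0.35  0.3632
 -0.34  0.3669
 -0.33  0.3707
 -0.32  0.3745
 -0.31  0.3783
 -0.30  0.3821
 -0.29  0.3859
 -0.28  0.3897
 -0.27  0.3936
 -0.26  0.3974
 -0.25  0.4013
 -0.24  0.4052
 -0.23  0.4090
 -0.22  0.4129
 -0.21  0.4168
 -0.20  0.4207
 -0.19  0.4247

$17.08

T = 1;  σ√T = 0.1400
d₁ = [ln(455/465) + (0.061 + 0.14²/2)·1] / 0.1400 = [-0.0217 + 0.0708] / 0.1400 = 0.3504 → 0.35
d₂ = d₁ − σ√T = 0.3504 − 0.1400 = 0.2104 → 0.21
e^(−rT) = e^(−0.061·1) = 0.9408
P = 465·0.9408·N(-0.21) − 455·N(-0.35) = 465·0.9408·0.4168 − 455·0.3632 = 182.3383 − 165.2560 = 17.0823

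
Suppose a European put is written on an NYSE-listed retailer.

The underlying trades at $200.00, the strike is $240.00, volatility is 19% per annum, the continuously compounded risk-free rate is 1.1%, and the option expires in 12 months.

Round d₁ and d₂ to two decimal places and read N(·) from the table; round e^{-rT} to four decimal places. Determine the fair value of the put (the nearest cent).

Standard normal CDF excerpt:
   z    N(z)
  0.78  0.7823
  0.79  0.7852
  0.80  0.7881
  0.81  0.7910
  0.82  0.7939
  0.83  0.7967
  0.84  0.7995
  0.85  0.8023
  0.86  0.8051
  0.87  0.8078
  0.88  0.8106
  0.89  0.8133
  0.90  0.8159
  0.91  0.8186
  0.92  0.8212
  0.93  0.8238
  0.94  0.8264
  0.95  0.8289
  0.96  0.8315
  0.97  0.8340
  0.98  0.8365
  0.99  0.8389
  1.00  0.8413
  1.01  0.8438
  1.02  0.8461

$41.51

σ√T = 0.19·√1 = 0.1900
ln(S/K) + (r + σ²/2)T = ln(200/240) + (0.011 + 0.19²/2)·1 = -0.1823 + 0.0290 = -0.1533
d₁ = -0.1533 / 0.1900 = -0.8067 ⇒ -0.81
d₂ = d₁ − σ√T = -0.8067 − 0.1900 = -0.9967 ⇒ -1.00
exp(−rT) = exp(−0.011·1) = 0.9891
P = 240·0.9891·N(1.00) − 200·N(0.81) = 240·0.9891·0.8413 − 200·0.7910 = 199.7112 − 158.2000 = 41.5112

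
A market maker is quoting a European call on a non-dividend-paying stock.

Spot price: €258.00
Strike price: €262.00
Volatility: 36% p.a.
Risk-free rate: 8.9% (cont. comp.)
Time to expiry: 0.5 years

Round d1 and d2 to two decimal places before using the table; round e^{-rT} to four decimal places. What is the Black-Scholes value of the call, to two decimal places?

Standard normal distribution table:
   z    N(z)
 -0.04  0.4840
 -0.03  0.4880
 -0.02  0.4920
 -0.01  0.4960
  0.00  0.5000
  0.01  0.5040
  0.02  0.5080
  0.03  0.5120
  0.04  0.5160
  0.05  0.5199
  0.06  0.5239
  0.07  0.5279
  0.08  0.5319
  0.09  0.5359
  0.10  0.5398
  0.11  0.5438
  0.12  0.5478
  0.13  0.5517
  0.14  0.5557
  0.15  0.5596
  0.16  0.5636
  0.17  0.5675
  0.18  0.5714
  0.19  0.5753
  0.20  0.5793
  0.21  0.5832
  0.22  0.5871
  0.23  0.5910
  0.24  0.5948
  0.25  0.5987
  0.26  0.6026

€29.16

σ√T = 0.36 × 0.7071 = 0.2546
ln(S/K) + (r + σ²/2)T = ln(258/262) + (0.089 + 0.36²/2)·0.5 = -0.0154 + 0.0769 = 0.0615
d₁ = 0.0615 / 0.2546 = 0.2417 ⇒ 0.24
d₂ = d₁ − σ√T = 0.2417 − 0.2546 = -0.0129 ⇒ -0.01
e^(−rT) = e^(−0.089·0.5) = 0.9565
C = 258·N(0.24) − 262·0.9565·N(-0.01) = 258·0.5948 − 262·0.9565·0.4960 = 153.4584 − 124.2991 = 29.1593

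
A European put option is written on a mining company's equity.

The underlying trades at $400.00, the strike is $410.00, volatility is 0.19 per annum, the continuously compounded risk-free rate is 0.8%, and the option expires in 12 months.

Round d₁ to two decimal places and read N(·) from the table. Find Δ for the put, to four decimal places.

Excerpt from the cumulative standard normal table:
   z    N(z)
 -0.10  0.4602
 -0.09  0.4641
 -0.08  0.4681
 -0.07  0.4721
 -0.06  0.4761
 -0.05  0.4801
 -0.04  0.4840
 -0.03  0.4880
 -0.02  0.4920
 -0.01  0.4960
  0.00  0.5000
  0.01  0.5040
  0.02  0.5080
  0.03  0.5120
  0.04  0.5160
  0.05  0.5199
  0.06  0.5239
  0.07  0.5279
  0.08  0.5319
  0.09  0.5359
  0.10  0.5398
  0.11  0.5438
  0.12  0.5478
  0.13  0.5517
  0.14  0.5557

-0.4960

T = 1;  σ√T = 0.1900
d₁ = [ln(400/410) + (0.008 + 0.19²/2)·1] / 0.1900 = [-0.0247 + 0.0261] / 0.1900 = 0.0071 ⇒ 0.01
N(d₁) = N(0.01) = 0.5040
Δ_put = N(d₁) − 1 = 0.5040 − 1 = -0.4960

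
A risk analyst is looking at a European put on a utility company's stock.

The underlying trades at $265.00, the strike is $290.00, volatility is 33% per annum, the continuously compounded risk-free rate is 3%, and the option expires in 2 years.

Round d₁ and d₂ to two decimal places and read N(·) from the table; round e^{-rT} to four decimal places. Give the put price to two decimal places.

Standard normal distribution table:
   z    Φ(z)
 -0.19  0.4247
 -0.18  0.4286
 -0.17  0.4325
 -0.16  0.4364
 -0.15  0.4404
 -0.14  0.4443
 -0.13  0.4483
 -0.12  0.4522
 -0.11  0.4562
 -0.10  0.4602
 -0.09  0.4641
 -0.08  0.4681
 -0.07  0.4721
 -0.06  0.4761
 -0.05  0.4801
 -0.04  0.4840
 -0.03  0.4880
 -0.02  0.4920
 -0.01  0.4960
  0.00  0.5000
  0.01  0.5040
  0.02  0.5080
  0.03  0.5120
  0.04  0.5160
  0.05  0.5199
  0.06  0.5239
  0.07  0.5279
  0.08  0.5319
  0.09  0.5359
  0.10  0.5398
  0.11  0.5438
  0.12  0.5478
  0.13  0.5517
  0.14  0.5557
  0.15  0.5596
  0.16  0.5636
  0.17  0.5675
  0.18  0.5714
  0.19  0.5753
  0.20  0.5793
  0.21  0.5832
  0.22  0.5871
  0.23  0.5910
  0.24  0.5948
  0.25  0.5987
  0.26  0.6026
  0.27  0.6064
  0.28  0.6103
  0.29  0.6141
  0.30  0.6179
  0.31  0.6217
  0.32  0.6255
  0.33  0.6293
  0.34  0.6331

σ√T = 0.33·√2 = 0.4667
d₁ = [ln(265/290) + (0.03 + 0.33²/2)·2] / 0.4667 = [-0.0902 + 0.1689] / 0.4667 = 0.1687 → 0.17
d₂ = d₁ − σ√T = 0.1687 − 0.4667 = -0.2980 → -0.30
exp(−rT) = exp(−0.03·2) = 0.9418
P = 290·0.9418·N(0.30) − 265·N(-0.17) = 290·0.9418·0.6179 − 265·0.4325 = 168.7621 − 114.6125 = 54.1496

$54.15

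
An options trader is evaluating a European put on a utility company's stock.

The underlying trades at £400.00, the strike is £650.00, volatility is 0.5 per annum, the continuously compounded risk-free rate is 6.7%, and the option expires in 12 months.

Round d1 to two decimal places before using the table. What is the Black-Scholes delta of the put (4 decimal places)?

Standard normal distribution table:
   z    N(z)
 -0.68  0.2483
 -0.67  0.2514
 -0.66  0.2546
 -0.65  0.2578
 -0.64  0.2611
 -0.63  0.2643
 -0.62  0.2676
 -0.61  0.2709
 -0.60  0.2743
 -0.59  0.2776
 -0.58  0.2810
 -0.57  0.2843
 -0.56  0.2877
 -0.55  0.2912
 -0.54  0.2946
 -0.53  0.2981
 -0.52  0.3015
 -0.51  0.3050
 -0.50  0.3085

σ√T = 0.5 × 1.0000 = 0.5000
d₁ = [ln(400/650) + (0.067 + 0.5²/2)·1] / 0.5000 = [-0.4855 + 0.1920] / 0.5000 = -0.5870 → -0.59
N(d₁) = N(-0.59) = 0.2776
Δ_put = N(d₁) − 1 = 0.2776 − 1 = -0.7224

-0.7224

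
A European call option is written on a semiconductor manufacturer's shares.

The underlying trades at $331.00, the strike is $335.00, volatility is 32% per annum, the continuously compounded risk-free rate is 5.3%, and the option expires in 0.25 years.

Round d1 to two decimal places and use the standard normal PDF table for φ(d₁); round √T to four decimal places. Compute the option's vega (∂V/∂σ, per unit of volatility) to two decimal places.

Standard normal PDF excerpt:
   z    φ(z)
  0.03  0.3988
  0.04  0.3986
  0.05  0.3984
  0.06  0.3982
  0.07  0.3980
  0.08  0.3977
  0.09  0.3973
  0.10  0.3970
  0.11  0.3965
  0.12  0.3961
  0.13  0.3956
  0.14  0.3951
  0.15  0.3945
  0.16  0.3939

σ√T = 0.32·√0.25 = 0.1600
d₁ = [ln(331/335) + (0.053 + 0.32²/2)·0.25] / 0.1600 = [-0.0120 + 0.0261] / 0.1600 = 0.0877 → 0.09
√T = √0.25 = 0.5000
φ(d₁) = φ(0.09) = 0.3973
vega = S·φ(d₁)·√T = 331·0.3973·0.5000 = 65.7531
(The put has the same vega.)

65.75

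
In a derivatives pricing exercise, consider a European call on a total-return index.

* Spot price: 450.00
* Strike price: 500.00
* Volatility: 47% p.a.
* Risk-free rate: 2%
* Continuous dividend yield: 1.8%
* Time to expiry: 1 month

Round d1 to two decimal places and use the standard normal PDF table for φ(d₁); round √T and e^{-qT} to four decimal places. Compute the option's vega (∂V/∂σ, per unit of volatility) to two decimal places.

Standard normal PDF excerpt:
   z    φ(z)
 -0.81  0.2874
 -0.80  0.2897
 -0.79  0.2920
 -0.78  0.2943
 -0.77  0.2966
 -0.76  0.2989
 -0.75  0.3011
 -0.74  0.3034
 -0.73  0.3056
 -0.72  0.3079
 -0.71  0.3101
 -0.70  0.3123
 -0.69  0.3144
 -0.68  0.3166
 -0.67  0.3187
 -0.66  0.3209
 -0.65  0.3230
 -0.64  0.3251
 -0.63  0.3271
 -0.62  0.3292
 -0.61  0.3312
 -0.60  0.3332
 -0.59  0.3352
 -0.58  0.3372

σ√T = 0.47 × 0.2887 = 0.1357
d₁ = [ln(450/500) + (0.02 − 0.018 + ½·0.47²)·0.08333] / (σ√T) = (-0.1054 + 0.0094) / 0.1357 = -0.7075 ≈ -0.71
√T = √0.08333 = 0.2887
φ(d₁) = φ(-0.71) = 0.3101
exp(−qT) = exp(−0.018·0.08333) = 0.9985
vega = S·exp(−qT)·φ(d₁)·√T = 450·0.9985·0.3101·0.2887 = 40.2262

40.23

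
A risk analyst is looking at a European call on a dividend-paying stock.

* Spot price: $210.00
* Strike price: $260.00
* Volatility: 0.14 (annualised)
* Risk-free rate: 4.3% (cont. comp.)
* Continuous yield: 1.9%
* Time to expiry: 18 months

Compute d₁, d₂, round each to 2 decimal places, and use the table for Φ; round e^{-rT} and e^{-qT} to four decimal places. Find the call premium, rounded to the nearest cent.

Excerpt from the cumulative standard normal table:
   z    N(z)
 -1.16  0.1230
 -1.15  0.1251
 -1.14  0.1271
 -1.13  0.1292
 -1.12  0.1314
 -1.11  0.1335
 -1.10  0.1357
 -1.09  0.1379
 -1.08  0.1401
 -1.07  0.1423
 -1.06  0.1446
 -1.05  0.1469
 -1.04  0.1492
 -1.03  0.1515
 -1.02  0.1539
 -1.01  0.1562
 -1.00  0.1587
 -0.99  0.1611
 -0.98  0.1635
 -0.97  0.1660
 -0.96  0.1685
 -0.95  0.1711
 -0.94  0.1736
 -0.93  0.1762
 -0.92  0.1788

σ√T = 0.14 × 1.2247 = 0.1715
d₁ = [ln(210/260) + (0.043 − 0.019 + 0.14²/2)·1.5] / 0.1715 = [-0.2136 + 0.0507] / 0.1715 = -0.9499 which rounds to -0.95
d₂ = d₁ − σ√T = -0.9499 − 0.1715 = -1.1214 which rounds to -1.12
e^(−qT) = e^(−0.019·1.5) = 0.9719;  e^(−rT) = e^(−0.043·1.5) = 0.9375
N(d₁) = N(-0.95) = 0.1711;  N(d₂) = N(-1.12) = 0.1314
C = 210·0.9719·0.1711 − 260·0.9375·0.1314 = 34.9213 − 32.0287 = 2.8926

$2.89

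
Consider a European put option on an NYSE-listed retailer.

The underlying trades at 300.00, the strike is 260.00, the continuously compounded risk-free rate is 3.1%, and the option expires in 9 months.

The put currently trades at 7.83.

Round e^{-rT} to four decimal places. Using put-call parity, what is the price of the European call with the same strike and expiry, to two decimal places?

53.81

e^(−rT) = e^(−0.031·0.75) = 0.9770
Put-call parity: C − P = S − K·e^(−rT) = 300 − 260·0.9770 = 300 − 254.0200 = 45.9800
C = P + (C − P) = 7.83 + (45.9800) = 53.8100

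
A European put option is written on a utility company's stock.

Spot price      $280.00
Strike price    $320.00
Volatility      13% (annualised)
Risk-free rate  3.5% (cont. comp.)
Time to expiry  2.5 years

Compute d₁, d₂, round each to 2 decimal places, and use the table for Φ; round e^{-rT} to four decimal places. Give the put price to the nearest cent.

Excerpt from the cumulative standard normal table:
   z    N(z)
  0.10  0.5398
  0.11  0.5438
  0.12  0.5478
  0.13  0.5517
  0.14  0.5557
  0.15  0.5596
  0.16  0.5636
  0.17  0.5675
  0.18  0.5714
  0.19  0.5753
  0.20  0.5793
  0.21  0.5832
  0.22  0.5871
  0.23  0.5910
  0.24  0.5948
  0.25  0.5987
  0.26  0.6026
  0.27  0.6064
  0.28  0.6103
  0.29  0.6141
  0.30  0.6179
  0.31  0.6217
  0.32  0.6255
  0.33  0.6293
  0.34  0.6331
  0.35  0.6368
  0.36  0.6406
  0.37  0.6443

$31.12

σ√T = 0.13 × 1.5811 = 0.2055
ln(S/K) + (r + σ²/2)T = ln(280/320) + (0.035 + 0.13²/2)·2.5 = -0.1335 + 0.1086 = -0.0249
d₁ = -0.0249 / 0.2055 = -0.1212 ≈ -0.12
d₂ = d₁ − σ√T = -0.1212 − 0.2055 = -0.3267 ≈ -0.33
exp(−rT) = exp(−0.035·2.5) = 0.9162
N(−d₂) = N(0.33) = 0.6293;  N(−d₁) = N(0.12) = 0.5478
P = 320·0.9162·0.6293 − 280·0.5478 = 184.5007 − 153.3840 = 31.1167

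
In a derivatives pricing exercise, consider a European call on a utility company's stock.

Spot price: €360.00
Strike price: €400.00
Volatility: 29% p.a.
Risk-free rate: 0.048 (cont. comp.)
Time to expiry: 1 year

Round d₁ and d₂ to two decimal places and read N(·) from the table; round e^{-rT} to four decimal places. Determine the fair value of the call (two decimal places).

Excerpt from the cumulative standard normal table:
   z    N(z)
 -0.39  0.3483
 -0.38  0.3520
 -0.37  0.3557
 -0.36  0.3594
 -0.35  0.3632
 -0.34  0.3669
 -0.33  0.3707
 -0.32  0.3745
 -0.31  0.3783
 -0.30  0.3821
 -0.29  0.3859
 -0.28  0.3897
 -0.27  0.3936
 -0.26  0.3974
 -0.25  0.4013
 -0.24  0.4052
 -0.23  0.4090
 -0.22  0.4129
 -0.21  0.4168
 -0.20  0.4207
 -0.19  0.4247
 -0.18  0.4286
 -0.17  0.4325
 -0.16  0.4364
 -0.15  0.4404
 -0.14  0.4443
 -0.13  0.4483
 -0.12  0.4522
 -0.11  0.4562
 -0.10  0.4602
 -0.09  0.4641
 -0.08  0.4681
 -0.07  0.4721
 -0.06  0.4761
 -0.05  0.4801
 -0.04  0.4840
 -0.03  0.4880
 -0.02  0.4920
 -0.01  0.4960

σ√T = 0.29·√1 = 0.2900
d₁ = [ln(360/400) + (0.048 + 0.29²/2)·1] / 0.2900 = [-0.1054 + 0.0900] / 0.2900 = -0.0528 which rounds to -0.05
d₂ = d₁ − σ√T = -0.0528 − 0.2900 = -0.3428 which rounds to -0.34
e^(−rT) = e^(−0.048·1) = 0.9531
N(d₁) = N(-0.05) = 0.4801;  N(d₂) = N(-0.34) = 0.3669
C = 360·0.4801 − 400·0.9531·0.3669 = 172.8360 − 139.8770 = 32.9590

€32.96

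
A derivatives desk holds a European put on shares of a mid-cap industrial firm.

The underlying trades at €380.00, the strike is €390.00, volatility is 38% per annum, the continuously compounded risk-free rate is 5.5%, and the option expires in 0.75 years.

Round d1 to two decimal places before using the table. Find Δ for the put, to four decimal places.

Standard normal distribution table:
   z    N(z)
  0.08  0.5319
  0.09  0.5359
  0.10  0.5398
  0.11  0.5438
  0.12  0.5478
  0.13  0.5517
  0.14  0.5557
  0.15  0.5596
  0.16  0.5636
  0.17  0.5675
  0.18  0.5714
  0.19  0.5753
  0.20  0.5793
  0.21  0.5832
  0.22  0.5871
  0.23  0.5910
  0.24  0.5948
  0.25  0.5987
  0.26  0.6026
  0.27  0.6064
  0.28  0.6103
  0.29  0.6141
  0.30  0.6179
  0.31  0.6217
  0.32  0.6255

σ√T = 0.38·√0.75 = 0.3291
d₁ = [ln(380/390) + (0.055 + 0.38²/2)·0.75] / 0.3291 = [-0.0260 + 0.0954] / 0.3291 = 0.2110 → 0.21
N(d₁) = N(0.21) = 0.5832
Δ_put = N(d₁) − 1 = 0.5832 − 1 = -0.4168

-0.4168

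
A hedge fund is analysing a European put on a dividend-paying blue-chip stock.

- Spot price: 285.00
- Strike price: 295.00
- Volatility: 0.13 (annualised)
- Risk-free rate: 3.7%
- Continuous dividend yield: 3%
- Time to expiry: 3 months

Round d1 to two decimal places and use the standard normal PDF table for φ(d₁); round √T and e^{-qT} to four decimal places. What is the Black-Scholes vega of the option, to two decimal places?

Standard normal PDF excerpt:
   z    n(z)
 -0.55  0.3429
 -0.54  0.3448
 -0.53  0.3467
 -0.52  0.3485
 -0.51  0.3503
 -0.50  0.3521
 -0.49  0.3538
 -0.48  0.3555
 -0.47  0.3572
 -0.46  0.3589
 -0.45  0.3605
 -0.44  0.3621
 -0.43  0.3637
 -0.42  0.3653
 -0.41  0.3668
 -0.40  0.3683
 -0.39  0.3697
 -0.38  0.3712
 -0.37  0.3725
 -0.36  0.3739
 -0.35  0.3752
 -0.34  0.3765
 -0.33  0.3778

σ√T = 0.13 × 0.5000 = 0.0650
d₁ = [ln(285/295) + (0.037 − 0.03 + 0.13²/2)·0.25] / 0.0650 = [-0.0345 + 0.0039] / 0.0650 = -0.4711 ≈ -0.47
√T = √0.25 = 0.5000
φ(d₁) = φ(-0.47) = 0.3572
e^(−qT) = e^(−0.03·0.25) = 0.9925
vega = S·e^(−qT)·φ(d₁)·√T = 285·0.9925·0.3572·0.5000 = 50.5192
(The call has the same vega.)

50.52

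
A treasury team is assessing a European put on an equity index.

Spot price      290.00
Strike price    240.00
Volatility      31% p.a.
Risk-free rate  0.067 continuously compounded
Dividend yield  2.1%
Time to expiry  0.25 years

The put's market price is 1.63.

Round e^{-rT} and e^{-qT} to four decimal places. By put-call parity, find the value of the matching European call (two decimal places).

e^(−qT) = e^(−0.021·0.25) = 0.9948;  e^(−rT) = e^(−0.067·0.25) = 0.9834
Put-call parity: C − P = S·e^(−qT) − K·e^(−rT) = 290·0.9948 − 240·0.9834 = 288.4920 − 236.0160 = 52.4760
C = P + (C − P) = 1.63 + (52.4760) = 54.1060

54.11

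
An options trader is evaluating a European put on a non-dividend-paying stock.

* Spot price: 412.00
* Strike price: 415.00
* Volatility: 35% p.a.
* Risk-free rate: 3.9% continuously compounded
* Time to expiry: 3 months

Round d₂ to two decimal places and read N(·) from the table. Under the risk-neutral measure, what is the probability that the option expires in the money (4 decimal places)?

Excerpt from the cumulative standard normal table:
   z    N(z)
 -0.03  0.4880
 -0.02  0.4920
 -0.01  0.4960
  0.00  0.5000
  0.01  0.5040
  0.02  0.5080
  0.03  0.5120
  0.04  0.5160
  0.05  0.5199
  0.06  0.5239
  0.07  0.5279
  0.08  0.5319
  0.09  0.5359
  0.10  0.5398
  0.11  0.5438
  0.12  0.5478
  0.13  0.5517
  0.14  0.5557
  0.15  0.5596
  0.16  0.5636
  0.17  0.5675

0.5279

T = 0.25;  σ√T = 0.1750
ln(S/K) + (r + σ²/2)T = ln(412/415) + (0.039 + 0.35²/2)·0.25 = -0.0073 + 0.0251 = 0.0178
d₁ = 0.0178 / 0.1750 = 0.1018 which rounds to 0.10
d₂ = d₁ − σ√T = 0.1018 − 0.1750 = -0.0732 which rounds to -0.07
Risk-neutral Pr[S_T < K] = N(−d₂) = N(0.07) = 0.5279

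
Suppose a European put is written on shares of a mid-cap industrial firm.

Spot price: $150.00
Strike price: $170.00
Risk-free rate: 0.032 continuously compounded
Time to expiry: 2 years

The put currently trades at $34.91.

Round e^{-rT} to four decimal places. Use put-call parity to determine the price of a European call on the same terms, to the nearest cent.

$25.45

e^(−rT) = e^(−0.032·2) = 0.9380
Put-call parity: C − P = S − K·e^(−rT) = 150 − 170·0.9380 = 150 − 159.4600 = -9.4600
C = P + (C − P) = 34.91 + (-9.4600) = 25.4500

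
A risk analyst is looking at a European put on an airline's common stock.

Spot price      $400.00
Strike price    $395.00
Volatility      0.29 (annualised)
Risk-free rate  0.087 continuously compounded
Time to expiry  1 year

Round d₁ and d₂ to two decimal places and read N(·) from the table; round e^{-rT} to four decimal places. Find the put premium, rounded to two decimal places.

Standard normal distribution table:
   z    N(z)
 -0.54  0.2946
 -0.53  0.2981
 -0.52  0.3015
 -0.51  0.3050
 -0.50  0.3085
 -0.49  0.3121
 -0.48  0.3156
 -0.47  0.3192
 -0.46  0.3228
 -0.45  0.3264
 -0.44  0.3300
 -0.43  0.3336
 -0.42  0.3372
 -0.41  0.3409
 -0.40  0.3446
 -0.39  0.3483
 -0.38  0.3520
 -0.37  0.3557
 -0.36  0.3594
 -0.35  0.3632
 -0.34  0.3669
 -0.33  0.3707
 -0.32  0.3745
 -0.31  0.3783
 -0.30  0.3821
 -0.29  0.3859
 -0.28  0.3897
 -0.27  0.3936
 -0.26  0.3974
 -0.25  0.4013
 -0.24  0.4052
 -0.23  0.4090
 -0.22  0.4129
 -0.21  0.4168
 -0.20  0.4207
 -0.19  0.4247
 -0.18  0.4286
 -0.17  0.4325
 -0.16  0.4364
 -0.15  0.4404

T = 1;  σ√T = 0.2900
d₁ = [ln(400/395) + (0.087 + 0.29²/2)·1] / 0.2900 = [0.0126 + 0.1290] / 0.2900 = 0.4884 ⇒ 0.49
d₂ = d₁ − σ√T = 0.4884 − 0.2900 = 0.1984 ⇒ 0.20
exp(−rT) = exp(−0.087·1) = 0.9167
P = 395·0.9167·N(-0.20) − 400·N(-0.49) = 395·0.9167·0.4207 − 400·0.3121 = 152.3340 − 124.8400 = 27.4940

$27.49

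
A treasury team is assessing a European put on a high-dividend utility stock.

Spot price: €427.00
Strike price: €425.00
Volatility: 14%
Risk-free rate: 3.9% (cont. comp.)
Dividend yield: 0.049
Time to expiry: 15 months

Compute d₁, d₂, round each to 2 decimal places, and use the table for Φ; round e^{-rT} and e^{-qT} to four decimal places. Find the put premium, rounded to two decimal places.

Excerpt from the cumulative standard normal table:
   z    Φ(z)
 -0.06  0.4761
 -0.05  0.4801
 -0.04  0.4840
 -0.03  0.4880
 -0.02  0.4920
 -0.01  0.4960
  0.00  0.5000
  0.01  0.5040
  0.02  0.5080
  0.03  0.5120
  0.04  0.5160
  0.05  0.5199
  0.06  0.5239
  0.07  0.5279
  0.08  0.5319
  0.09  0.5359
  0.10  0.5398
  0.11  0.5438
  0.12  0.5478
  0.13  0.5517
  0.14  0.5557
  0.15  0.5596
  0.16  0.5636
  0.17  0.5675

σ√T = 0.14·√1.25 = 0.1565
ln(S/K) + (r − q + σ²/2)T = ln(427/425) + (0.039 − 0.049 + 0.14²/2)·1.25 = 0.0047 − 0.0003 = 0.0044
d₁ = 0.0044 / 0.1565 = 0.0284 which rounds to 0.03
d₂ = d₁ − σ√T = 0.0284 − 0.1565 = -0.1281 which rounds to -0.13
exp(−qT) = exp(−0.049·1.25) = 0.9406;  exp(−rT) = exp(−0.039·1.25) = 0.9524
N(−d₂) = N(0.13) = 0.5517;  N(−d₁) = N(-0.03) = 0.4880
P = 425·0.9524·0.5517 − 427·0.9406·0.4880 = 223.3116 − 195.9985 = 27.3131

€27.31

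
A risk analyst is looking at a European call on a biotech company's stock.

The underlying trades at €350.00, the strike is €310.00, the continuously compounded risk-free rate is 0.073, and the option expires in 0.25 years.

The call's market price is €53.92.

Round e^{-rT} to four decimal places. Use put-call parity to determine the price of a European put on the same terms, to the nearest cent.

€8.31

exp(−rT) = exp(−0.073·0.25) = 0.9819
Put-call parity: C − P = S − K·e^(−rT) = 350 − 310·0.9819 = 350 − 304.3890 = 45.6110
P = C − (C − P) = 53.92 − (45.6110) = 8.3090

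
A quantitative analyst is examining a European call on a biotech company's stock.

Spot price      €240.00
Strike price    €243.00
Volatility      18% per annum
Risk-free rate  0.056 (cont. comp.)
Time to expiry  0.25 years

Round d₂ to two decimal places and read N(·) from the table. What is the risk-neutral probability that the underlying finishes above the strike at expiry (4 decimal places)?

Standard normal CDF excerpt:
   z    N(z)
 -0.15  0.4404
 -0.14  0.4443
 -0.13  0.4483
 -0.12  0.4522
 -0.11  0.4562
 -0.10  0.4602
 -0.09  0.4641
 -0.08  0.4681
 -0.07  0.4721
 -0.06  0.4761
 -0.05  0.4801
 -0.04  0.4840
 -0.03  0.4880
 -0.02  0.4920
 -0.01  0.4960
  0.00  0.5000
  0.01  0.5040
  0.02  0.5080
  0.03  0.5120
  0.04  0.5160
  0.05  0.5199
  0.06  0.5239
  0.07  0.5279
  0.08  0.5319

0.4880

T = 0.25;  σ√T = 0.0900
ln(S/K) + (r + σ²/2)T = ln(240/243) + (0.056 + 0.18²/2)·0.25 = -0.0124 + 0.0181 = 0.0056
d₁ = 0.0056 / 0.0900 = 0.0625 which rounds to 0.06
d₂ = d₁ − σ√T = 0.0625 − 0.0900 = -0.0275 which rounds to -0.03
Pr(exercise) under Q = N(d₂) = 0.4880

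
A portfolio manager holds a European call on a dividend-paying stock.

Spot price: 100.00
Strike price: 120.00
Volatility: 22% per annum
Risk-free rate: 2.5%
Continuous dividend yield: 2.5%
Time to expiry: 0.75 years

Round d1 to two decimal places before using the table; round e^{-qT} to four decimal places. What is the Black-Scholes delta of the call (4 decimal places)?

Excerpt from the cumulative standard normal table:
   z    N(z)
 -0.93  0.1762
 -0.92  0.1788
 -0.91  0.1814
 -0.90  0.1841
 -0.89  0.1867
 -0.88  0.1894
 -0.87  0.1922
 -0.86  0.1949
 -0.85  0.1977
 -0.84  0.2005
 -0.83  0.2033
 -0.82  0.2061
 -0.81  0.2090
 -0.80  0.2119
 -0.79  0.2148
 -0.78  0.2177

0.1913

T = 0.75;  σ√T = 0.1905
ln(S/K) + (r − q + σ²/2)T = ln(100/120) + (0.025 − 0.025 + 0.22²/2)·0.75 = -0.1823 + 0.0181 = -0.1642
d₁ = -0.1642 / 0.1905 = -0.8617 which rounds to -0.86
N(d₁) = N(-0.86) = 0.1949
Δ_call = exp(−qT)·N(d₁) = 0.9814·0.1949 = 0.1913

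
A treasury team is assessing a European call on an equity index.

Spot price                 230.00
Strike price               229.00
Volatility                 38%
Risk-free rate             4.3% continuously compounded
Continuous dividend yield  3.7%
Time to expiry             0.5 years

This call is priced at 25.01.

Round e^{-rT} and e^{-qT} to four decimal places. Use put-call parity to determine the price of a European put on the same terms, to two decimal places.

23.34

e^(−qT) = e^(−0.037·0.5) = 0.9817;  e^(−rT) = e^(−0.043·0.5) = 0.9787
Put-call parity: C − P = S·e^(−qT) − K·e^(−rT) = 230·0.9817 − 229·0.9787 = 225.7910 − 224.1223 = 1.6687
P = C − (C − P) = 25.01 − (1.6687) = 23.3413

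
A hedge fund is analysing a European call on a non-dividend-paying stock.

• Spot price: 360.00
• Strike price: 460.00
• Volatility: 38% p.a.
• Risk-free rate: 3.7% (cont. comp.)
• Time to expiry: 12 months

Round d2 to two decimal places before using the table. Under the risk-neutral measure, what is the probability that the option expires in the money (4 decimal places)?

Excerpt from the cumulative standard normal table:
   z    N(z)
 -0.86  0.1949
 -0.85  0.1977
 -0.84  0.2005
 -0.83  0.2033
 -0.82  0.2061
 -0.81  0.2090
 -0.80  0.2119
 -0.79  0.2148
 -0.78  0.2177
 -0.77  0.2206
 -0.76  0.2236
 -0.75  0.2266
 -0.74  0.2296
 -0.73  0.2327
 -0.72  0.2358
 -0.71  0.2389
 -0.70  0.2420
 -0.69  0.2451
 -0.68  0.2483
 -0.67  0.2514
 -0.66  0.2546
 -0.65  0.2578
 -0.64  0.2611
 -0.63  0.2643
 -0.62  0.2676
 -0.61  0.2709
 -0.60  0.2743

0.2296

T = 1;  σ√T = 0.3800
d₁ = [ln(360/460) + (0.037 + 0.38²/2)·1] / 0.3800 = [-0.2451 + 0.1092] / 0.3800 = -0.3577 ⇒ -0.36
d₂ = d₁ − σ√T = -0.3577 − 0.3800 = -0.7377 ⇒ -0.74
Risk-neutral Pr[S_T > K] = N(d₂) = N(-0.74) = 0.2296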